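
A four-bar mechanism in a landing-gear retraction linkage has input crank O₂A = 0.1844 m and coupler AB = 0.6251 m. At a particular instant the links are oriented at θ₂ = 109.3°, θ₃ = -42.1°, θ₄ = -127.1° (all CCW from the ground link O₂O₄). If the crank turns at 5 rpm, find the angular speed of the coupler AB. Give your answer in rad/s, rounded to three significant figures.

0.129

ω₂ = 0.5236 rad/s (from 5 rpm).
Differentiating the loop-closure r₂e^{iθ₂}+r₃e^{iθ₃}=r₁+r₄e^{iθ₄} gives r₂ω₂e^{iθ₂}+r₃ω₃e^{iθ₃}=r₄ω₄e^{iθ₄}.
Eliminating the other unknown: ω₃ = r₂ω₂ sin(θ₄−θ₂) / [r₃ sin(θ₃−θ₄)].
Numerator sine = +0.83292; denominator sine = +0.99619.
Result = 0.1844·0.5236·(+0.83292) / (0.6251·(+0.99619)) = +0.12914 rad/s; magnitude 0.12914 rad/s.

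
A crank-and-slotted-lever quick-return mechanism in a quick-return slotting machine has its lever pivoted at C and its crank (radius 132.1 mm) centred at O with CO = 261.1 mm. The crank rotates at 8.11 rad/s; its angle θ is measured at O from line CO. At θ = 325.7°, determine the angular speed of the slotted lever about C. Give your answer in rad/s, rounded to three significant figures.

ω = 8.11 rad/s
Crank pin A relative to C: A = (d + r cosθ, r sinθ); lever angle φ = atan2(r sinθ, d + r cosθ).
Differentiating tanφ: φ̇ = rω(d cosθ + r)/(d² + r² + 2dr cosθ).
d² + r² + 2dr cosθ = |CA|² = 0.14261 m²;  d cosθ + r = +0.34779 m.
|ω_lever| = |0.1321·8.11·+0.34779| / 0.14261 = 2.6127 rad/s.

2.61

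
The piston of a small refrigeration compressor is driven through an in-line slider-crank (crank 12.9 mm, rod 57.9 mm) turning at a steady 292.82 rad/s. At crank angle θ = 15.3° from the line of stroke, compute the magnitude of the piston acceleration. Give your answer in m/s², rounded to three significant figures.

1280

ω = 292.8 rad/s
x(θ) = r cosθ + √(L² − r² sin²θ); with ω constant, a = ω²·d²x/dθ².
d²x/dθ² = −r cosθ − r²(cos2θ)/√u − r⁴ sin²2θ/(4u^{3/2}),  u = L² − r² sin²θ = 0.00334082 m².
Substituting r = 0.0129 m, L = 0.0579 m, θ = 15.3°: d²x/dθ² = -0.01493 m.
a = ω²·d²x/dθ² = (292.8)²·(-0.01493) = -1280.2 m/s²;  |a| = 1280.2 m/s².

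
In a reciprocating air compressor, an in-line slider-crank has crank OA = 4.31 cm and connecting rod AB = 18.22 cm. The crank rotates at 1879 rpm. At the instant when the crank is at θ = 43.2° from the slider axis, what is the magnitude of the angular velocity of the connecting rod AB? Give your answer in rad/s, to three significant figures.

34.4

ω = 196.8 rad/s (converted from 1879 rpm).
The rod makes angle φ with the slider axis where L sinφ = r sinθ; differentiating, L cosφ·φ̇ = r ω cosθ.
L cosφ = √(L² − r² sin²θ) = 0.1798 m.
|ω_rod| = r ω |cosθ| / √(L² − r² sin²θ) = 0.0431·196.8·0.72897/0.1798 = 34.385 rad/s.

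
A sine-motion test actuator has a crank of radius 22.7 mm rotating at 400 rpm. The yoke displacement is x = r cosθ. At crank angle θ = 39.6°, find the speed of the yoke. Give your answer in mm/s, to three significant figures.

606

ω = 41.89 rad/s (from 400 rpm).
x = r cosθ ⇒ ẋ = −rω sinθ.
|v| = rω|sinθ| = 0.0227·41.89·|sin 39.6°| = 0.6061 m/s = 606.1 mm/s.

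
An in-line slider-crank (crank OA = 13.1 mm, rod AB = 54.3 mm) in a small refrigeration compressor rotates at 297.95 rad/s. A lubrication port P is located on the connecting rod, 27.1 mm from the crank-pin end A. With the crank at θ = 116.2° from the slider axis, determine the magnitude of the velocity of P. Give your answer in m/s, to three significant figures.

3.42

ω = 297.9 rad/s.  Crank-pin speed |V_A| = rω = 3.9031 m/s, perpendicular to OA.
Rod angle: sinφ = −(r/L) sinθ ⇒ φ = -12.502°; ω_rod = −rω cosθ/√(L²−r²sin²θ) = +32.507 rad/s.
V_P = V_A + ω_rod × AP, with AP = 0.0271 m along the rod.
Components: V_Px = −rω sinθ − a·ω_rod·sinφ = -3.3114 m/s;  V_Py = rω cosθ + a·ω_rod·cosφ = -0.86322 m/s.
|V_P| = √(V_Px² + V_Py²) = 3.4221 m/s.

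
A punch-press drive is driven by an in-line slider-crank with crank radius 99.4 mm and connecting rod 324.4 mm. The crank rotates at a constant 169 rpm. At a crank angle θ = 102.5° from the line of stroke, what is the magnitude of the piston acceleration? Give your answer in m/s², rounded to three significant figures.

15.8

ω = 2π·169/60 = 17.7 rad/s
x(θ) = r cosθ + √(L² − r² sin²θ); with ω constant, a = ω²·d²x/dθ².
d²x/dθ² = −r cosθ − r²(cos2θ)/√u − r⁴ sin²2θ/(4u^{3/2}),  u = L² − r² sin²θ = 0.0958179 m².
Substituting r = 0.0994 m, L = 0.3244 m, θ = 102.5°: d²x/dθ² = +0.050296 m.
a = ω²·d²x/dθ² = (17.7)²·(+0.050296) = +15.753 m/s²;  |a| = 15.753 m/s².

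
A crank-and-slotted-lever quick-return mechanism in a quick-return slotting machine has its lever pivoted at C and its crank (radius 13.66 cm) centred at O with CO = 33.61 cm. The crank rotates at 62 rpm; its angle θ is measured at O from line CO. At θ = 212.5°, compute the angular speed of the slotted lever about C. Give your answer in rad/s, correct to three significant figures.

ω = 6.493 rad/s (from 62 rpm).
Crank pin A relative to C: A = (d + r cosθ, r sinθ); lever angle φ = atan2(r sinθ, d + r cosθ).
Differentiating tanφ: φ̇ = rω(d cosθ + r)/(d² + r² + 2dr cosθ).
d² + r² + 2dr cosθ = |CA|² = 0.0541804 m²;  d cosθ + r = -0.14686 m.
|ω_lever| = |0.1366·6.493·-0.14686| / 0.0541804 = 2.404 rad/s.

2.40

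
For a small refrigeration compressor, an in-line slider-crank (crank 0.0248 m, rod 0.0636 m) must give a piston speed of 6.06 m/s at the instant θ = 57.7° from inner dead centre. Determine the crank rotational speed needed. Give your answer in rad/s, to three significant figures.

For an in-line slider-crank, |v_piston| = rω|sinθ|·[1 + r cosθ/√(L² − r² sin²θ)].
With r = 0.0248 m, L = 0.0636 m, θ = 57.7°: the bracketed kinematic factor |dx/dθ| = 0.025589 m.
ω = v/|dx/dθ| = 6.06/0.025589 = 236.82 rad/s.

237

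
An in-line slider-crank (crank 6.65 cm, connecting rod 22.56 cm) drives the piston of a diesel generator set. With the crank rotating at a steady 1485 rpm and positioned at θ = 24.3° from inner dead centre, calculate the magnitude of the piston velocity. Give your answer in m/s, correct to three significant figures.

5.41

ω = 2π·1485/60 = 155.5 rad/s
For an in-line slider-crank, x = r cosθ + √(L² − r² sin²θ), so v = −rω sinθ·[1 + r cosθ/√(L² − r² sin²θ)].
With r = 0.0665 m, L = 0.2256 m, θ = 24.3°: √(L² − r² sin²θ) = 0.22393 m.
v = −0.0665·155.5·0.41151·[1 + 0.0665·0.91140/0.22393] = -5.4074 m/s.
|v| = 5.4074 m/s.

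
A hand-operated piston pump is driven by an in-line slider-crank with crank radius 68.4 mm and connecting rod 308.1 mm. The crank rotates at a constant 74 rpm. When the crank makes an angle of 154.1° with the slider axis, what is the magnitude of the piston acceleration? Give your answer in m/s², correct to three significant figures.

3.12

ω = 2π·74/60 = 7.749 rad/s
x(θ) = r cosθ + √(L² − r² sin²θ); with ω constant, a = ω²·d²x/dθ².
d²x/dθ² = −r cosθ − r²(cos2θ)/√u − r⁴ sin²2θ/(4u^{3/2}),  u = L² − r² sin²θ = 0.094033 m².
Substituting r = 0.0684 m, L = 0.3081 m, θ = 154.1°: d²x/dθ² = +0.051977 m.
a = ω²·d²x/dθ² = (7.749)²·(+0.051977) = +3.1213 m/s²;  |a| = 3.1213 m/s².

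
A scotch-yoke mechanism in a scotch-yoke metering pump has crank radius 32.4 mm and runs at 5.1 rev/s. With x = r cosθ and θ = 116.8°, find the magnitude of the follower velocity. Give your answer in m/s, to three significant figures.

0.927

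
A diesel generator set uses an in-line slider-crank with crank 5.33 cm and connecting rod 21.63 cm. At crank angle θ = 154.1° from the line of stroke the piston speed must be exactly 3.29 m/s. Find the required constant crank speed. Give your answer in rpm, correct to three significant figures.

1740

For an in-line slider-crank, |v_piston| = rω|sinθ|·[1 + r cosθ/√(L² − r² sin²θ)].
With r = 0.0533 m, L = 0.2163 m, θ = 154.1°: the bracketed kinematic factor |dx/dθ| = 0.018091 m.
ω = v/|dx/dθ| = 3.29/0.018091 = 181.86 rad/s.
N = 60ω/(2π) = 1736.7 rpm.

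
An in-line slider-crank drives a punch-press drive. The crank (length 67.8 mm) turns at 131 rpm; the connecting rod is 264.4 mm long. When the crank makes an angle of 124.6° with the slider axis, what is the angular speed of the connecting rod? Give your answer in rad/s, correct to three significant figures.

ω = 13.72 rad/s (converted from 131 rpm).
The rod makes angle φ with the slider axis where L sinφ = r sinθ; differentiating, L cosφ·φ̇ = r ω cosθ.
L cosφ = √(L² − r² sin²θ) = 0.25844 m.
|ω_rod| = r ω |cosθ| / √(L² − r² sin²θ) = 0.0678·13.72·0.56784/0.25844 = 2.0436 rad/s.

2.04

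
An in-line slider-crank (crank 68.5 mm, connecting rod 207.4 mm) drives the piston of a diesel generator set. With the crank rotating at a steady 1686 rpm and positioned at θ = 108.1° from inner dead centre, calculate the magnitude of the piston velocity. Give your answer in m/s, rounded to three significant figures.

10.3

ω = 2π·1686/60 = 176.6 rad/s
For an in-line slider-crank, x = r cosθ + √(L² − r² sin²θ), so v = −rω sinθ·[1 + r cosθ/√(L² − r² sin²θ)].
With r = 0.0685 m, L = 0.2074 m, θ = 108.1°: √(L² − r² sin²θ) = 0.19691 m.
v = −0.0685·176.6·0.95052·[1 + 0.0685·-0.31068/0.19691] = -10.253 m/s.
|v| = 10.253 m/s.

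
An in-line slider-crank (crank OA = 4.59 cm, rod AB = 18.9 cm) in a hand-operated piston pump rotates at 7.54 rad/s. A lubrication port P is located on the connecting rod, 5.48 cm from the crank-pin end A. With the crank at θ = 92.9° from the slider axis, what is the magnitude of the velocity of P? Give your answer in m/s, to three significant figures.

ω = 7.54 rad/s.  Crank-pin speed |V_A| = rω = 0.34609 m/s, perpendicular to OA.
Rod angle: sinφ = −(r/L) sinθ ⇒ φ = -14.037°; ω_rod = −rω cosθ/√(L²−r²sin²θ) = +0.095494 rad/s.
V_P = V_A + ω_rod × AP, with AP = 0.0548 m along the rod.
Components: V_Px = −rω sinθ − a·ω_rod·sinφ = -0.34437 m/s;  V_Py = rω cosθ + a·ω_rod·cosφ = -0.012433 m/s.
|V_P| = √(V_Px² + V_Py²) = 0.3446 m/s.

0.345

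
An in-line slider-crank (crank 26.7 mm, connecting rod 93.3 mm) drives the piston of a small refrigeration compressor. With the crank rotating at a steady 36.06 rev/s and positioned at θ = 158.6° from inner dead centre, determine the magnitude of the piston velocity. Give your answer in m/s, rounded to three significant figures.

1.62

ω = 2π·36.1 = 226.6 rad/s
For an in-line slider-crank, x = r cosθ + √(L² − r² sin²θ), so v = −rω sinθ·[1 + r cosθ/√(L² − r² sin²θ)].
With r = 0.0267 m, L = 0.0933 m, θ = 158.6°: √(L² − r² sin²θ) = 0.09279 m.
v = −0.0267·226.6·0.36488·[1 + 0.0267·-0.93106/0.09279] = -1.616 m/s.
|v| = 1.616 m/s.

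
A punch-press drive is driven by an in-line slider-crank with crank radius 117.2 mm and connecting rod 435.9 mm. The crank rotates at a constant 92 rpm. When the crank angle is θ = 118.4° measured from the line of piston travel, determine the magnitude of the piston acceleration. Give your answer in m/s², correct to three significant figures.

6.78

ω = 2π·92/60 = 9.634 rad/s
x(θ) = r cosθ + √(L² − r² sin²θ); with ω constant, a = ω²·d²x/dθ².
d²x/dθ² = −r cosθ − r²(cos2θ)/√u − r⁴ sin²2θ/(4u^{3/2}),  u = L² − r² sin²θ = 0.17938 m².
Substituting r = 0.1172 m, L = 0.4359 m, θ = 118.4°: d²x/dθ² = +0.073067 m.
a = ω²·d²x/dθ² = (9.634)²·(+0.073067) = +6.7819 m/s²;  |a| = 6.7819 m/s².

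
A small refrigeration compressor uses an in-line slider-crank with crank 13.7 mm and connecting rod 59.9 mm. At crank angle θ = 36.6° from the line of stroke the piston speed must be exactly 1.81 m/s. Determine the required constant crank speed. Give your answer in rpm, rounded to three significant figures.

1790

For an in-line slider-crank, |v_piston| = rω|sinθ|·[1 + r cosθ/√(L² − r² sin²θ)].
With r = 0.0137 m, L = 0.0599 m, θ = 36.6°: the bracketed kinematic factor |dx/dθ| = 0.0096823 m.
ω = v/|dx/dθ| = 1.81/0.0096823 = 186.94 rad/s.
N = 60ω/(2π) = 1785.1 rpm.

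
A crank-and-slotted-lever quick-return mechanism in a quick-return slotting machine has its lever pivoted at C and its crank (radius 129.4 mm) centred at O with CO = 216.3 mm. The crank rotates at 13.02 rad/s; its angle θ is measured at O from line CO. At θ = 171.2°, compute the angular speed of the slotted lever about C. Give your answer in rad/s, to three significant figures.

ω = 13.02 rad/s
Crank pin A relative to C: A = (d + r cosθ, r sinθ); lever angle φ = atan2(r sinθ, d + r cosθ).
Differentiating tanφ: φ̇ = rω(d cosθ + r)/(d² + r² + 2dr cosθ).
d² + r² + 2dr cosθ = |CA|² = 0.00821057 m²;  d cosθ + r = -0.084354 m.
|ω_lever| = |0.1294·13.02·-0.084354| / 0.00821057 = 17.309 rad/s.

17.3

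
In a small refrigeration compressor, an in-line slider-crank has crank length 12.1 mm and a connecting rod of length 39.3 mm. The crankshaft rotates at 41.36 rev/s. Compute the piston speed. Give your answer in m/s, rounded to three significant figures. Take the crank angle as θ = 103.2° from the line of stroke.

2.84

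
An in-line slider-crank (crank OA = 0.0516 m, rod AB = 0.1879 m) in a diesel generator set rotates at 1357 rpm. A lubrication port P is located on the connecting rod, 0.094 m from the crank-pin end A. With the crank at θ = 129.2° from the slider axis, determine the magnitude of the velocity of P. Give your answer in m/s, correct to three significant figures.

5.67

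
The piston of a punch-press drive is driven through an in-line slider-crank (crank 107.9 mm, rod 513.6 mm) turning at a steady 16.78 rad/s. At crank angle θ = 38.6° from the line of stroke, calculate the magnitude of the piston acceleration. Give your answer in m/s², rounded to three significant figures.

ω = 16.78 rad/s
x(θ) = r cosθ + √(L² − r² sin²θ); with ω constant, a = ω²·d²x/dθ².
d²x/dθ² = −r cosθ − r²(cos2θ)/√u − r⁴ sin²2θ/(4u^{3/2}),  u = L² − r² sin²θ = 0.259253 m².
Substituting r = 0.1079 m, L = 0.5136 m, θ = 38.6°: d²x/dθ² = -0.089636 m.
a = ω²·d²x/dθ² = (16.78)²·(-0.089636) = -25.239 m/s²;  |a| = 25.239 m/s².

25.2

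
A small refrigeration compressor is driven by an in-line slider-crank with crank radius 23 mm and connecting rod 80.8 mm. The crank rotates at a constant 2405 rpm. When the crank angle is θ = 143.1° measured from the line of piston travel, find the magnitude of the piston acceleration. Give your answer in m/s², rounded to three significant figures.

ω = 2π·2405/60 = 251.9 rad/s
x(θ) = r cosθ + √(L² − r² sin²θ); with ω constant, a = ω²·d²x/dθ².
d²x/dθ² = −r cosθ − r²(cos2θ)/√u − r⁴ sin²2θ/(4u^{3/2}),  u = L² − r² sin²θ = 0.00633793 m².
Substituting r = 0.023 m, L = 0.0808 m, θ = 143.1°: d²x/dθ² = +0.016411 m.
a = ω²·d²x/dθ² = (251.9)²·(+0.016411) = +1040.9 m/s²;  |a| = 1040.9 m/s².

1040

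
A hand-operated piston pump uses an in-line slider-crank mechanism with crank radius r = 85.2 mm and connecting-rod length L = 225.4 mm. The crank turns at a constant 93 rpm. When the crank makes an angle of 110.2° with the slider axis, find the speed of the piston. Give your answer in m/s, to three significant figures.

0.670

ω = 2π·93/60 = 9.739 rad/s
For an in-line slider-crank, x = r cosθ + √(L² − r² sin²θ), so v = −rω sinθ·[1 + r cosθ/√(L² − r² sin²θ)].
With r = 0.0852 m, L = 0.2254 m, θ = 110.2°: √(L² − r² sin²θ) = 0.21074 m.
v = −0.0852·9.739·0.93849·[1 + 0.0852·-0.34530/0.21074] = -0.67001 m/s.
|v| = 0.67001 m/s.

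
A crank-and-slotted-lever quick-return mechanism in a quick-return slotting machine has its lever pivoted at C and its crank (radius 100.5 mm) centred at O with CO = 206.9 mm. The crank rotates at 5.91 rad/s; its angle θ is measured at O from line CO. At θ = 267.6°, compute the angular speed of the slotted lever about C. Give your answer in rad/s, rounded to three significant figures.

ω = 5.91 rad/s
Crank pin A relative to C: A = (d + r cosθ, r sinθ); lever angle φ = atan2(r sinθ, d + r cosθ).
Differentiating tanφ: φ̇ = rω(d cosθ + r)/(d² + r² + 2dr cosθ).
d² + r² + 2dr cosθ = |CA|² = 0.0511664 m²;  d cosθ + r = +0.091836 m.
|ω_lever| = |0.1005·5.91·+0.091836| / 0.0511664 = 1.0661 rad/s.

1.07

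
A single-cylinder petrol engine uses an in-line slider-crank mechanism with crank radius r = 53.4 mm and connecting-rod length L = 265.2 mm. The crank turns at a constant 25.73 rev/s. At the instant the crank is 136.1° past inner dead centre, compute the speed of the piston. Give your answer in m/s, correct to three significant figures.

5.11

ω = 2π·25.7 = 161.7 rad/s
For an in-line slider-crank, x = r cosθ + √(L² − r² sin²θ), so v = −rω sinθ·[1 + r cosθ/√(L² − r² sin²θ)].
With r = 0.0534 m, L = 0.2652 m, θ = 136.1°: √(L² − r² sin²θ) = 0.2626 m.
v = −0.0534·161.7·0.69340·[1 + 0.0534·-0.72055/0.2626] = -5.109 m/s.
|v| = 5.109 m/s.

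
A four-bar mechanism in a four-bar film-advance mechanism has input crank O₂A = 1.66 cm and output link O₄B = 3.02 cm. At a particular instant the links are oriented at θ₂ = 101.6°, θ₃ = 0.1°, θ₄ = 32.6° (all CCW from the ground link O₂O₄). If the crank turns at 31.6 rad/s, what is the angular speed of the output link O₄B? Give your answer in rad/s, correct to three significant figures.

31.7

ω₂ = 31.6 rad/s
Differentiating the loop-closure r₂e^{iθ₂}+r₃e^{iθ₃}=r₁+r₄e^{iθ₄} gives r₂ω₂e^{iθ₂}+r₃ω₃e^{iθ₃}=r₄ω₄e^{iθ₄}.
Eliminating the other unknown: ω₄ = r₂ω₂ sin(θ₂−θ₃) / [r₄ sin(θ₄−θ₃)].
Numerator sine = +0.97992; denominator sine = +0.53730.
Result = 0.0166·31.6·(+0.97992) / (0.0302·(+0.53730)) = +31.678 rad/s; magnitude 31.678 rad/s.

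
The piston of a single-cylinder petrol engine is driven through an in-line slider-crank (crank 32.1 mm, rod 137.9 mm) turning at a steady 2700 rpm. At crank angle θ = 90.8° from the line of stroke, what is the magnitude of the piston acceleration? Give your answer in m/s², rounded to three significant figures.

650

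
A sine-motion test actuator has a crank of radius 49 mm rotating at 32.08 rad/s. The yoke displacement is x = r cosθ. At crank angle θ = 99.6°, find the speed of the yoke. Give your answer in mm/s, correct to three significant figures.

ω = 32.08 rad/s
x = r cosθ ⇒ ẋ = −rω sinθ.
|v| = rω|sinθ| = 0.049·32.08·|sin 99.6°| = 1.5499 m/s = 1549.9 mm/s.

1550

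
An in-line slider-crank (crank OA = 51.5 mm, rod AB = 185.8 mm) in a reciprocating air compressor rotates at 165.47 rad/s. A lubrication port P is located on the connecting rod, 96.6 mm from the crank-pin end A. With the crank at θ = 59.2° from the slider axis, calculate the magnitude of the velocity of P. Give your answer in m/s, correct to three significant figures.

8.15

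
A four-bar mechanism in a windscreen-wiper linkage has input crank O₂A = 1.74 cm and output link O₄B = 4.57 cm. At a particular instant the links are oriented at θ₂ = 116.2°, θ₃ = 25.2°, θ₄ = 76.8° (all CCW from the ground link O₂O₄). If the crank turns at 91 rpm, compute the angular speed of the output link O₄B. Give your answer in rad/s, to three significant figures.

ω₂ = 9.529 rad/s (from 91 rpm).
Differentiating the loop-closure r₂e^{iθ₂}+r₃e^{iθ₃}=r₁+r₄e^{iθ₄} gives r₂ω₂e^{iθ₂}+r₃ω₃e^{iθ₃}=r₄ω₄e^{iθ₄}.
Eliminating the other unknown: ω₄ = r₂ω₂ sin(θ₂−θ₃) / [r₄ sin(θ₄−θ₃)].
Numerator sine = +0.99985; denominator sine = +0.78369.
Result = 0.0174·9.529·(+0.99985) / (0.0457·(+0.78369)) = +4.629 rad/s; magnitude 4.629 rad/s.

4.63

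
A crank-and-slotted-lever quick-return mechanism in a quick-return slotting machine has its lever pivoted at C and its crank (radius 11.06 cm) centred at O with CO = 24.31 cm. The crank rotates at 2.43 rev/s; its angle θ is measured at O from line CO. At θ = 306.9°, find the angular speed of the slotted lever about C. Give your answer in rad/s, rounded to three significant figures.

ω = 15.27 rad/s (from 2.43 rev/s).
Crank pin A relative to C: A = (d + r cosθ, r sinθ); lever angle φ = atan2(r sinθ, d + r cosθ).
Differentiating tanφ: φ̇ = rω(d cosθ + r)/(d² + r² + 2dr cosθ).
d² + r² + 2dr cosθ = |CA|² = 0.103617 m²;  d cosθ + r = +0.25656 m.
|ω_lever| = |0.1106·15.27·+0.25656| / 0.103617 = 4.1812 rad/s.

4.18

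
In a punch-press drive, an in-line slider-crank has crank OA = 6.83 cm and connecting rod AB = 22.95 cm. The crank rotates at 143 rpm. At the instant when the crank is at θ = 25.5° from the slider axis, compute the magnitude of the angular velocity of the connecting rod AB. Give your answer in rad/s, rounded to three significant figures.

ω = 14.97 rad/s (converted from 143 rpm).
The rod makes angle φ with the slider axis where L sinφ = r sinθ; differentiating, L cosφ·φ̇ = r ω cosθ.
L cosφ = √(L² − r² sin²θ) = 0.22761 m.
|ω_rod| = r ω |cosθ| / √(L² − r² sin²θ) = 0.0683·14.97·0.90259/0.22761 = 4.0559 rad/s.

4.06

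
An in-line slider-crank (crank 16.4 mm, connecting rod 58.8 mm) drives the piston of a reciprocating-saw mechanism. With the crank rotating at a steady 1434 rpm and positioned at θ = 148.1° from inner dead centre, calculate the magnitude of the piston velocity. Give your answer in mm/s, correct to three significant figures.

990

ω = 2π·1434/60 = 150.2 rad/s
For an in-line slider-crank, x = r cosθ + √(L² − r² sin²θ), so v = −rω sinθ·[1 + r cosθ/√(L² − r² sin²θ)].
With r = 0.0164 m, L = 0.0588 m, θ = 148.1°: √(L² − r² sin²θ) = 0.058158 m.
v = −0.0164·150.2·0.52844·[1 + 0.0164·-0.84897/0.058158] = -0.98985 m/s.
|v| = 0.98985 m/s = 989.85 mm/s.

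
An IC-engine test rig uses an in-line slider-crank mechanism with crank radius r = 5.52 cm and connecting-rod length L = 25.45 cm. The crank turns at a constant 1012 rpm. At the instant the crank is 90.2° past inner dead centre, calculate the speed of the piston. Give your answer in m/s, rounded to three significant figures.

5.85

ω = 2π·1012/60 = 106 rad/s
For an in-line slider-crank, x = r cosθ + √(L² − r² sin²θ), so v = −rω sinθ·[1 + r cosθ/√(L² − r² sin²θ)].
With r = 0.0552 m, L = 0.2545 m, θ = 90.2°: √(L² − r² sin²θ) = 0.24844 m.
v = −0.0552·106·0.99999·[1 + 0.0552·-0.00349/0.24844] = -5.8453 m/s.
|v| = 5.8453 m/s.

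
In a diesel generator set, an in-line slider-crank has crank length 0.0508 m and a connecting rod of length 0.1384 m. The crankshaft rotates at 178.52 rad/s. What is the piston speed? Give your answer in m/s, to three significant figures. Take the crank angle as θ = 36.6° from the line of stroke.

7.04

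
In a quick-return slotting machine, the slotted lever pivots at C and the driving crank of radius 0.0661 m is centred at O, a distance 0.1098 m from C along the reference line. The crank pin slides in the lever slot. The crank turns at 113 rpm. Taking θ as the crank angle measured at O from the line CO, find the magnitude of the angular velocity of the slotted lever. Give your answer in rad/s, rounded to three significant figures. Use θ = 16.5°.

ω = 11.83 rad/s (from 113 rpm).
Crank pin A relative to C: A = (d + r cosθ, r sinθ); lever angle φ = atan2(r sinθ, d + r cosθ).
Differentiating tanφ: φ̇ = rω(d cosθ + r)/(d² + r² + 2dr cosθ).
d² + r² + 2dr cosθ = |CA|² = 0.0303431 m²;  d cosθ + r = +0.17138 m.
|ω_lever| = |0.0661·11.83·+0.17138| / 0.0303431 = 4.4178 rad/s.

4.42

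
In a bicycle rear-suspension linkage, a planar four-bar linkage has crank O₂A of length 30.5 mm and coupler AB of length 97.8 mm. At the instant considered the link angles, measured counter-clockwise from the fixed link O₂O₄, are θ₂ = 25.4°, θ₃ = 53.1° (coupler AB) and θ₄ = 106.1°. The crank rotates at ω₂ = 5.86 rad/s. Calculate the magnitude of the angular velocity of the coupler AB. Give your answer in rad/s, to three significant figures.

ω₂ = 5.86 rad/s
Differentiating the loop-closure r₂e^{iθ₂}+r₃e^{iθ₃}=r₁+r₄e^{iθ₄} gives r₂ω₂e^{iθ₂}+r₃ω₃e^{iθ₃}=r₄ω₄e^{iθ₄}.
Eliminating the other unknown: ω₃ = r₂ω₂ sin(θ₄−θ₂) / [r₃ sin(θ₃−θ₄)].
Numerator sine = +0.98686; denominator sine = -0.79864.
Result = 0.0305·5.86·(+0.98686) / (0.0978·(-0.79864)) = -2.2582 rad/s; magnitude 2.2582 rad/s.

2.26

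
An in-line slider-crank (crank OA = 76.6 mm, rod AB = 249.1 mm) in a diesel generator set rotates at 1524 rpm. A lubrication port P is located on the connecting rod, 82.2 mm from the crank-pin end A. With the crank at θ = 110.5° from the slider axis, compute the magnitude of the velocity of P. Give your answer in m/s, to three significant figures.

ω = 159.6 rad/s.  Crank-pin speed |V_A| = rω = 12.225 m/s, perpendicular to OA.
Rod angle: sinφ = −(r/L) sinθ ⇒ φ = -16.740°; ω_rod = −rω cosθ/√(L²−r²sin²θ) = +17.947 rad/s.
V_P = V_A + ω_rod × AP, with AP = 0.0822 m along the rod.
Components: V_Px = −rω sinθ − a·ω_rod·sinφ = -11.026 m/s;  V_Py = rω cosθ + a·ω_rod·cosφ = -2.8685 m/s.
|V_P| = √(V_Px² + V_Py²) = 11.393 m/s.

11.4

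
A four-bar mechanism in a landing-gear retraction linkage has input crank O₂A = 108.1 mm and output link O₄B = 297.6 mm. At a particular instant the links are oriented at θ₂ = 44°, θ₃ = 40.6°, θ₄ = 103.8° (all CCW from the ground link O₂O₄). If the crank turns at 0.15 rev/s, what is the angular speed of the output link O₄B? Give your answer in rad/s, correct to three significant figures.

ω₂ = 0.9425 rad/s (from 0.15 rev/s).
Differentiating the loop-closure r₂e^{iθ₂}+r₃e^{iθ₃}=r₁+r₄e^{iθ₄} gives r₂ω₂e^{iθ₂}+r₃ω₃e^{iθ₃}=r₄ω₄e^{iθ₄}.
Eliminating the other unknown: ω₄ = r₂ω₂ sin(θ₂−θ₃) / [r₄ sin(θ₄−θ₃)].
Numerator sine = +0.05931; denominator sine = +0.89259.
Result = 0.1081·0.9425·(+0.05931) / (0.2976·(+0.89259)) = +0.022747 rad/s; magnitude 0.022747 rad/s.

0.0227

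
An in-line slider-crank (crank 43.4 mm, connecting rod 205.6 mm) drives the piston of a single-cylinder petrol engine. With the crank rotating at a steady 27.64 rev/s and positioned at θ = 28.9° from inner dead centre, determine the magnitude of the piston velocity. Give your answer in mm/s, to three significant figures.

4320

ω = 2π·27.6 = 173.7 rad/s
For an in-line slider-crank, x = r cosθ + √(L² − r² sin²θ), so v = −rω sinθ·[1 + r cosθ/√(L² − r² sin²θ)].
With r = 0.0434 m, L = 0.2056 m, θ = 28.9°: √(L² − r² sin²θ) = 0.20453 m.
v = −0.0434·173.7·0.48328·[1 + 0.0434·0.87546/0.20453] = -4.3193 m/s.
|v| = 4.3193 m/s = 4319.3 mm/s.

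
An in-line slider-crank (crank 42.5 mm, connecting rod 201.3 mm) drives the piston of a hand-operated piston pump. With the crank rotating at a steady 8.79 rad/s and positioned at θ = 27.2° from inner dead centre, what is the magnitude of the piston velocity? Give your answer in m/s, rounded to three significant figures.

ω = 8.79 rad/s
For an in-line slider-crank, x = r cosθ + √(L² − r² sin²θ), so v = −rω sinθ·[1 + r cosθ/√(L² − r² sin²θ)].
With r = 0.0425 m, L = 0.2013 m, θ = 27.2°: √(L² − r² sin²θ) = 0.20036 m.
v = −0.0425·8.79·0.45710·[1 + 0.0425·0.88942/0.20036] = -0.20298 m/s.
|v| = 0.20298 m/s.

0.203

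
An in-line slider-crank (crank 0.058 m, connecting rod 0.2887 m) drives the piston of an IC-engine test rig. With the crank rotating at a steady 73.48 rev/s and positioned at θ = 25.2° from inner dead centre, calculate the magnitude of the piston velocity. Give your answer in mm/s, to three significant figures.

ω = 2π·73.5 = 461.7 rad/s
For an in-line slider-crank, x = r cosθ + √(L² − r² sin²θ), so v = −rω sinθ·[1 + r cosθ/√(L² − r² sin²θ)].
With r = 0.058 m, L = 0.2887 m, θ = 25.2°: √(L² − r² sin²θ) = 0.28764 m.
v = −0.058·461.7·0.42578·[1 + 0.058·0.90483/0.28764] = -13.482 m/s.
|v| = 13.482 m/s = 13482 mm/s.

13500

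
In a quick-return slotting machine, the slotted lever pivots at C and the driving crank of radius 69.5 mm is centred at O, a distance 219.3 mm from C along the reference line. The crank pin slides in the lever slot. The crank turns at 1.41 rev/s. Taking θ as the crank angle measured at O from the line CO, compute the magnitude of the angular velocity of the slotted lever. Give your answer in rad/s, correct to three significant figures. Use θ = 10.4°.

ω = 8.859 rad/s (from 1.41 rev/s).
Crank pin A relative to C: A = (d + r cosθ, r sinθ); lever angle φ = atan2(r sinθ, d + r cosθ).
Differentiating tanφ: φ̇ = rω(d cosθ + r)/(d² + r² + 2dr cosθ).
d² + r² + 2dr cosθ = |CA|² = 0.0829047 m²;  d cosθ + r = +0.2852 m.
|ω_lever| = |0.0695·8.859·+0.2852| / 0.0829047 = 2.1181 rad/s.

2.12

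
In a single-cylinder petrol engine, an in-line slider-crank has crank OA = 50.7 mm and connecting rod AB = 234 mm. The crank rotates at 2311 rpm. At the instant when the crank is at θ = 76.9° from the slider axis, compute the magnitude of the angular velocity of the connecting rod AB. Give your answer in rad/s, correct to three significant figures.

ω = 242 rad/s (converted from 2311 rpm).
The rod makes angle φ with the slider axis where L sinφ = r sinθ; differentiating, L cosφ·φ̇ = r ω cosθ.
L cosφ = √(L² − r² sin²θ) = 0.22873 m.
|ω_rod| = r ω |cosθ| / √(L² − r² sin²θ) = 0.0507·242·0.22665/0.22873 = 12.158 rad/s.

12.2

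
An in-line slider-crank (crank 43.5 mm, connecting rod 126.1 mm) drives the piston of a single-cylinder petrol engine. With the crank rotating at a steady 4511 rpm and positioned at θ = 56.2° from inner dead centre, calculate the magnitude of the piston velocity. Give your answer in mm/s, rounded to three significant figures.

ω = 2π·4511/60 = 472.4 rad/s
For an in-line slider-crank, x = r cosθ + √(L² − r² sin²θ), so v = −rω sinθ·[1 + r cosθ/√(L² − r² sin²θ)].
With r = 0.0435 m, L = 0.1261 m, θ = 56.2°: √(L² − r² sin²θ) = 0.12081 m.
v = −0.0435·472.4·0.83098·[1 + 0.0435·0.55630/0.12081] = -20.496 m/s.
|v| = 20.496 m/s = 20496 mm/s.

20500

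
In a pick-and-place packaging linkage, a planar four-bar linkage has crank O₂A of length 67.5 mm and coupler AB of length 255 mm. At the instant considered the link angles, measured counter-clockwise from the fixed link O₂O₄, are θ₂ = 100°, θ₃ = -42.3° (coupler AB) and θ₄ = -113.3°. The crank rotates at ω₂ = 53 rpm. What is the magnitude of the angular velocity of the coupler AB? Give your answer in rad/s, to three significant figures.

ω₂ = 5.55 rad/s (from 53 rpm).
Differentiating the loop-closure r₂e^{iθ₂}+r₃e^{iθ₃}=r₁+r₄e^{iθ₄} gives r₂ω₂e^{iθ₂}+r₃ω₃e^{iθ₃}=r₄ω₄e^{iθ₄}.
Eliminating the other unknown: ω₃ = r₂ω₂ sin(θ₄−θ₂) / [r₃ sin(θ₃−θ₄)].
Numerator sine = +0.54902; denominator sine = +0.94552.
Result = 0.0675·5.55·(+0.54902) / (0.255·(+0.94552)) = +0.85308 rad/s; magnitude 0.85308 rad/s.

0.853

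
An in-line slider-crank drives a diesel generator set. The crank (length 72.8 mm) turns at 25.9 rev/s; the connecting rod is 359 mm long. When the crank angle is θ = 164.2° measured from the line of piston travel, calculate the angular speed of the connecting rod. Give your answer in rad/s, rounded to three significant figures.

31.8

ω = 162.7 rad/s (converted from 25.9 rev/s).
The rod makes angle φ with the slider axis where L sinφ = r sinθ; differentiating, L cosφ·φ̇ = r ω cosθ.
L cosφ = √(L² − r² sin²θ) = 0.35845 m.
|ω_rod| = r ω |cosθ| / √(L² − r² sin²θ) = 0.0728·162.7·0.96222/0.35845 = 31.802 rad/s.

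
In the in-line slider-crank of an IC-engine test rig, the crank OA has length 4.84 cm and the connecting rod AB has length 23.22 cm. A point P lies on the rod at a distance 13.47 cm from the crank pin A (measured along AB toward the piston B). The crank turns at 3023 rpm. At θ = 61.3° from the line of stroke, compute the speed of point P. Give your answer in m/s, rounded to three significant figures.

14.6

ω = 316.6 rad/s.  Crank-pin speed |V_A| = rω = 15.322 m/s, perpendicular to OA.
Rod angle: sinφ = −(r/L) sinθ ⇒ φ = -10.535°; ω_rod = −rω cosθ/√(L²−r²sin²θ) = -32.231 rad/s.
V_P = V_A + ω_rod × AP, with AP = 0.1347 m along the rod.
Components: V_Px = −rω sinθ − a·ω_rod·sinφ = -14.233 m/s;  V_Py = rω cosθ + a·ω_rod·cosφ = +3.0896 m/s.
|V_P| = √(V_Px² + V_Py²) = 14.565 m/s.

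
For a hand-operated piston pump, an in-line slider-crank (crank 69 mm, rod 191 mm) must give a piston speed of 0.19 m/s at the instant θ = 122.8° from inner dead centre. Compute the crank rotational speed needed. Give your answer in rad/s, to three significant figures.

For an in-line slider-crank, |v_piston| = rω|sinθ|·[1 + r cosθ/√(L² − r² sin²θ)].
With r = 0.069 m, L = 0.191 m, θ = 122.8°: the bracketed kinematic factor |dx/dθ| = 0.046086 m.
ω = v/|dx/dθ| = 0.19/0.046086 = 4.1227 rad/s.

4.12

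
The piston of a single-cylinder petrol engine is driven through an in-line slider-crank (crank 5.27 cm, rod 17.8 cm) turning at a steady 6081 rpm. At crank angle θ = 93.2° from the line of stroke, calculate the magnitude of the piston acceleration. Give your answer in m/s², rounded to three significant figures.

7770

ω = 2π·6081/60 = 636.8 rad/s
x(θ) = r cosθ + √(L² − r² sin²θ); with ω constant, a = ω²·d²x/dθ².
d²x/dθ² = −r cosθ − r²(cos2θ)/√u − r⁴ sin²2θ/(4u^{3/2}),  u = L² − r² sin²θ = 0.0289154 m².
Substituting r = 0.0527 m, L = 0.178 m, θ = 93.2°: d²x/dθ² = +0.019168 m.
a = ω²·d²x/dθ² = (636.8)²·(+0.019168) = +7772.8 m/s²;  |a| = 7772.8 m/s².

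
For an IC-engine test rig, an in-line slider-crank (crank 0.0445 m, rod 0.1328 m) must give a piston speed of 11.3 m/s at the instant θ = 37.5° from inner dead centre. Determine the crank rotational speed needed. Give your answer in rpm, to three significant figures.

3130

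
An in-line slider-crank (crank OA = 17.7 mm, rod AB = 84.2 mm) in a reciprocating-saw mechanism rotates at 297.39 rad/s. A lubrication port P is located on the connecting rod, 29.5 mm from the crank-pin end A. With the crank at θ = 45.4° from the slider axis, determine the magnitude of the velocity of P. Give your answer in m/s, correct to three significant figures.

ω = 297.4 rad/s.  Crank-pin speed |V_A| = rω = 5.2638 m/s, perpendicular to OA.
Rod angle: sinφ = −(r/L) sinθ ⇒ φ = -8.608°; ω_rod = −rω cosθ/√(L²−r²sin²θ) = -44.396 rad/s.
V_P = V_A + ω_rod × AP, with AP = 0.0295 m along the rod.
Components: V_Px = −rω sinθ − a·ω_rod·sinφ = -3.944 m/s;  V_Py = rω cosθ + a·ω_rod·cosφ = +2.4011 m/s.
|V_P| = √(V_Px² + V_Py²) = 4.6174 m/s.

4.62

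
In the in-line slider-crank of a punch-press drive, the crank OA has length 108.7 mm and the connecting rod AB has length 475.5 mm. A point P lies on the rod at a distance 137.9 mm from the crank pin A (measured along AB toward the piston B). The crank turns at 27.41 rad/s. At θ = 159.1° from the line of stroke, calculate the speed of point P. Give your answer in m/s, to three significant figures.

ω = 27.41 rad/s.  Crank-pin speed |V_A| = rω = 2.9795 m/s, perpendicular to OA.
Rod angle: sinφ = −(r/L) sinθ ⇒ φ = -4.678°; ω_rod = −rω cosθ/√(L²−r²sin²θ) = +5.8733 rad/s.
V_P = V_A + ω_rod × AP, with AP = 0.1379 m along the rod.
Components: V_Px = −rω sinθ − a·ω_rod·sinφ = -0.99684 m/s;  V_Py = rω cosθ + a·ω_rod·cosφ = -1.9762 m/s.
|V_P| = √(V_Px² + V_Py²) = 2.2134 m/s.

2.21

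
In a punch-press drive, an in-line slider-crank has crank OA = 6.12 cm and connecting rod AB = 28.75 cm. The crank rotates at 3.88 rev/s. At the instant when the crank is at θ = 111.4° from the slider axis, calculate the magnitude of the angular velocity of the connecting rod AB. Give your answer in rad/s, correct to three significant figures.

ω = 24.38 rad/s (converted from 3.88 rev/s).
The rod makes angle φ with the slider axis where L sinφ = r sinθ; differentiating, L cosφ·φ̇ = r ω cosθ.
L cosφ = √(L² − r² sin²θ) = 0.2818 m.
|ω_rod| = r ω |cosθ| / √(L² − r² sin²θ) = 0.0612·24.38·0.36488/0.2818 = 1.9318 rad/s.

1.93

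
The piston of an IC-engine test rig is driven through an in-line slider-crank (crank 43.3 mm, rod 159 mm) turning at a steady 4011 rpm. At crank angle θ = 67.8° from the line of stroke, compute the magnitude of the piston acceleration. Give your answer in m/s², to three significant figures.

ω = 2π·4011/60 = 420 rad/s
x(θ) = r cosθ + √(L² − r² sin²θ); with ω constant, a = ω²·d²x/dθ².
d²x/dθ² = −r cosθ − r²(cos2θ)/√u − r⁴ sin²2θ/(4u^{3/2}),  u = L² − r² sin²θ = 0.0236738 m².
Substituting r = 0.0433 m, L = 0.159 m, θ = 67.8°: d²x/dθ² = -0.0077724 m.
a = ω²·d²x/dθ² = (420)²·(-0.0077724) = -1371.3 m/s²;  |a| = 1371.3 m/s².

1370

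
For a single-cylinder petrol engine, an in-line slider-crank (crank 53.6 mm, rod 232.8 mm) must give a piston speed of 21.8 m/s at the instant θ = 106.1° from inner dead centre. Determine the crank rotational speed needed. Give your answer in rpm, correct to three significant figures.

4330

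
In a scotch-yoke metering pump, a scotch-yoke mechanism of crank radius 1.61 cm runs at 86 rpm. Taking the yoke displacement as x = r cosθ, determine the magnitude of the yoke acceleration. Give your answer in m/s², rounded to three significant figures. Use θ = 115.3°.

ω = 9.006 rad/s (from 86 rpm).
x = r cosθ ⇒ ẍ = −rω² cosθ (ω constant).
|a| = rω²|cosθ| = 0.0161·(9.006)²·|cos 115.3°| = 0.55805 m/s².

0.558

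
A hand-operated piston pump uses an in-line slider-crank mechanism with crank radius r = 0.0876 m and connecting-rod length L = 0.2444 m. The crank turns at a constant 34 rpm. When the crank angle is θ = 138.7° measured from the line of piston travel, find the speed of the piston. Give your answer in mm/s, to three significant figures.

149

ω = 2π·34/60 = 3.56 rad/s
For an in-line slider-crank, x = r cosθ + √(L² − r² sin²θ), so v = −rω sinθ·[1 + r cosθ/√(L² − r² sin²θ)].
With r = 0.0876 m, L = 0.2444 m, θ = 138.7°: √(L² − r² sin²θ) = 0.23746 m.
v = −0.0876·3.56·0.66000·[1 + 0.0876·-0.75126/0.23746] = -0.1488 m/s.
|v| = 0.1488 m/s = 148.8 mm/s.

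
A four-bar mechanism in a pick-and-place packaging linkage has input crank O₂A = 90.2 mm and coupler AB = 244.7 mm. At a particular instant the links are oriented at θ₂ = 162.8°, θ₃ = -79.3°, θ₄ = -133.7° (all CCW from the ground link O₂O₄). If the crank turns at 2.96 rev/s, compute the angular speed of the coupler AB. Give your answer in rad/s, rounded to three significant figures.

7.55

ω₂ = 18.6 rad/s (from 2.96 rev/s).
Differentiating the loop-closure r₂e^{iθ₂}+r₃e^{iθ₃}=r₁+r₄e^{iθ₄} gives r₂ω₂e^{iθ₂}+r₃ω₃e^{iθ₃}=r₄ω₄e^{iθ₄}.
Eliminating the other unknown: ω₃ = r₂ω₂ sin(θ₄−θ₂) / [r₃ sin(θ₃−θ₄)].
Numerator sine = +0.89493; denominator sine = +0.81310.
Result = 0.0902·18.6·(+0.89493) / (0.2447·(+0.81310)) = +7.5456 rad/s; magnitude 7.5456 rad/s.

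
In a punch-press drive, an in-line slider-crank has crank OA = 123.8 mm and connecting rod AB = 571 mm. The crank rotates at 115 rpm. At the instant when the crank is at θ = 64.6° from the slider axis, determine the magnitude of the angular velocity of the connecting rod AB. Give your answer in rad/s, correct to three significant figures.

1.14

ω = 12.04 rad/s (converted from 115 rpm).
The rod makes angle φ with the slider axis where L sinφ = r sinθ; differentiating, L cosφ·φ̇ = r ω cosθ.
L cosφ = √(L² − r² sin²θ) = 0.55994 m.
|ω_rod| = r ω |cosθ| / √(L² − r² sin²θ) = 0.1238·12.04·0.42894/0.55994 = 1.1421 rad/s.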